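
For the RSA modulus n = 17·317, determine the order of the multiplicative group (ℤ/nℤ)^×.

5056

φ(pq) = (p−1)(q−1) = 16 · 316 = 5056.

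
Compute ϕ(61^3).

φ(226981) = 226981 · (1 − 1/61)
       = 226981 · 60/61 = 223260.

223260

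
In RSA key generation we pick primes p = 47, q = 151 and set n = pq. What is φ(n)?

6900

φ(7097) = 7097 · (1 − 1/47) · (1 − 1/151)
       = 7097 · 6900/7097 = 6900.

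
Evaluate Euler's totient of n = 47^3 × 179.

φ(47^3) = 47^3 − 47^2 = 103823 − 2209 = 101614.
φ(179) = 179 − 1 = 178.
φ(18584317) = 101614 × 178 = 18087292.

18087292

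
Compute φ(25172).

First factor: 25172 = 2^2 × 7 × 29 × 31.
φ(25172) = 25172 · (1 − 1/2) · (1 − 1/7) · (1 − 1/29) · (1 − 1/31)
       = 25172 · 5040/12586 = 10080.

10080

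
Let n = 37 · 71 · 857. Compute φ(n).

2157120

φ(37) = 37 − 1 = 36.
φ(71) = 71 − 1 = 70.
φ(857) = 857 − 1 = 856.
φ(2251339) = 36 × 70 × 856 = 2157120.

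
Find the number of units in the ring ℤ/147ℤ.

147 = 3 * 7^2.
φ(147) = 147 · (1 − 1/3) · (1 − 1/7)
       = 147 · 12/21 = 84.

84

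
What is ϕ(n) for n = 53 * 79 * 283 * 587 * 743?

φ(516792629861) = 516792629861 · (1 − 1/53) · (1 − 1/79) · (1 − 1/283) · (1 − 1/587) · (1 − 1/743)
       = 516792629861 · 497334487104/516792629861 = 497334487104.

497334487104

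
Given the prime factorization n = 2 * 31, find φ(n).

30

φ(62) = 62 · (1 − 1/2) · (1 − 1/31)
       = 62 · 30/62 = 30.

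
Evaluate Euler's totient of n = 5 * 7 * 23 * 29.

14784

φ(23345) = 23345 · (1 − 1/5) · (1 − 1/7) · (1 − 1/23) · (1 − 1/29)
       = 23345 · 14784/23345 = 14784.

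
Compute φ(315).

144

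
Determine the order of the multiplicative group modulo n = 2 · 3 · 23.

φ(2) = 2 − 1 = 1.
φ(3) = 3 − 1 = 2.
φ(23) = 23 − 1 = 22.
φ(138) = 1 × 2 × 22 = 44.

44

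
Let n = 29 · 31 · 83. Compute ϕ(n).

68880

φ(29) = 29 − 1 = 28.
φ(31) = 31 − 1 = 30.
φ(83) = 83 − 1 = 82.
Since φ is multiplicative, φ(74617) = 28 · 30 · 82 = 68880.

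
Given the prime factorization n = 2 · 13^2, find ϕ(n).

φ(338) = 338 · (1 − 1/2) · (1 − 1/13)
       = 338 · 12/26 = 156.

156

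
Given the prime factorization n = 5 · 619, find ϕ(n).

2472

φ(3095) = 3095 · (1 − 1/5) · (1 − 1/619)
       = 3095 · 2472/3095 = 2472.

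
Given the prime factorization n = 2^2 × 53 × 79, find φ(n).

φ(16748) = 16748 · (1 − 1/2) · (1 − 1/53) · (1 − 1/79)
       = 16748 · 4056/8374 = 8112.

8112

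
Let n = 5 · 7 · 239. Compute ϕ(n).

φ(5) = 5 − 1 = 4.
φ(7) = 7 − 1 = 6.
φ(239) = 239 − 1 = 238.
Since φ is multiplicative, φ(8365) = 4 · 6 · 238 = 5712.

5712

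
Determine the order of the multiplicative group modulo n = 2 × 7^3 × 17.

φ(11662) = 11662 · (1 − 1/2) · (1 − 1/7) · (1 − 1/17)
       = 11662 · 96/238 = 4704.

4704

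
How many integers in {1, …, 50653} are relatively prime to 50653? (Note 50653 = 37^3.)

49284

φ(50653) = 50653 · (1 − 1/37)
       = 50653 · 36/37 = 49284.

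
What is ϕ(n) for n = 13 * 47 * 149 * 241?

19607040

φ(13) = 13 − 1 = 12.
φ(47) = 47 − 1 = 46.
φ(149) = 149 − 1 = 148.
φ(241) = 241 − 1 = 240.
Multiply: 12 · 46 · 148 · 240 = 19607040.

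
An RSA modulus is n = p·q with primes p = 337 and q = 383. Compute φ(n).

128352

For distinct primes, φ(pq) = (p−1)(q−1) = 336 × 382 = 128352.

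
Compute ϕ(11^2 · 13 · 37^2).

φ(11^2) = 11^1·(11−1) = 11·10 = 110.
φ(13) = 13 − 1 = 12.
φ(37^2) = 37^1·(37−1) = 37·36 = 1332.
φ(2153437) = 110 × 12 × 1332 = 1758240.

1758240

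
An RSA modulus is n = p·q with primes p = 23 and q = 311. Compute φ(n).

φ(7153) = 7153 · (1 − 1/23) · (1 − 1/311)
       = 7153 · 6820/7153 = 6820.

6820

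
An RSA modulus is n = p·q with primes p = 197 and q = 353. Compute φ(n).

68992

φ(69541) = 69541 · (1 − 1/197) · (1 − 1/353)
       = 69541 · 68992/69541 = 68992.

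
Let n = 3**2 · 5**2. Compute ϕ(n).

φ(3^2) = 3^2 − 3^1 = 9 − 3 = 6.
φ(5^2) = 5^1·(5−1) = 5·4 = 20.
Multiply: 6 · 20 = 120.

120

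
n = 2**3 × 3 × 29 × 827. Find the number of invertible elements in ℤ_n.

185024

φ(2^3) = 2^2·(2−1) = 4·1 = 4.
φ(3) = 3 − 1 = 2.
φ(29) = 29 − 1 = 28.
φ(827) = 827 − 1 = 826.
Since φ is multiplicative, φ(575592) = 4 · 2 · 28 · 826 = 185024.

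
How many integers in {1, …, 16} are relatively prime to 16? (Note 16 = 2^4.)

8

φ(16) = 16 · (1 − 1/2)
       = 16 · 1/2 = 8.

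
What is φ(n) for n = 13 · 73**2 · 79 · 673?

3305981952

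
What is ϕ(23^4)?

φ(279841) = 279841 · (1 − 1/23)
       = 279841 · 22/23 = 267674.

267674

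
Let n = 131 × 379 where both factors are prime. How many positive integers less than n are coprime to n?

φ(131) = 131 − 1 = 130.
φ(379) = 379 − 1 = 378.
φ(49649) = 130 × 378 = 49140.

49140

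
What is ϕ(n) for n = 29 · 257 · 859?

6150144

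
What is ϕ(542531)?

Factor 542531: 542531 = 11 × 31 × 37 × 43.
φ(542531) = 542531 · (1 − 1/11) · (1 − 1/31) · (1 − 1/37) · (1 − 1/43)
       = 542531 · 453600/542531 = 453600.

453600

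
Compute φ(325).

240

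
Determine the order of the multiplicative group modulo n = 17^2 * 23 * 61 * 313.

112020480

φ(17^2) = 17^2 − 17^1 = 289 − 17 = 272.
φ(23) = 23 − 1 = 22.
φ(61) = 61 − 1 = 60.
φ(313) = 313 − 1 = 312.
φ(126911171) = 272 × 22 × 60 × 312 = 112020480.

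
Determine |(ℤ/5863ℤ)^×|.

5863 = 11 × 13 × 41.
φ(5863) = 5863 · (1 − 1/11) · (1 − 1/13) · (1 − 1/41)
       = 5863 · 4800/5863 = 4800.

4800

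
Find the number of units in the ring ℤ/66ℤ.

First factor: 66 = 2 · 3 · 11.
φ(2) = 2 − 1 = 1.
φ(3) = 3 − 1 = 2.
φ(11) = 11 − 1 = 10.
Since φ is multiplicative, φ(66) = 1 · 2 · 10 = 20.

20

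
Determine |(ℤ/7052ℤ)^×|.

3360

7052 = 2**2 × 41 × 43.
φ(2^2) = 2^2 − 2^1 = 4 − 2 = 2.
φ(41) = 41 − 1 = 40.
φ(43) = 43 − 1 = 42.
φ(7052) = 2 × 40 × 42 = 3360.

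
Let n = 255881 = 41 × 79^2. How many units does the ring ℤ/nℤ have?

φ(255881) = 255881 · (1 − 1/41) · (1 − 1/79)
       = 255881 · 3120/3239 = 246480.

246480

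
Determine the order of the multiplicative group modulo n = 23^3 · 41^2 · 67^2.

84399707040

φ(23^3) = 23^2·(23−1) = 529·22 = 11638.
φ(41^2) = 41^2 − 41^1 = 1681 − 41 = 1640.
φ(67^2) = 67^2 − 67^1 = 4489 − 67 = 4422.
φ(91812291503) = 11638 × 1640 × 4422 = 84399707040.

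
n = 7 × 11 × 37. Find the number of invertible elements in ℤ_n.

2160

φ(7) = 7 − 1 = 6.
φ(11) = 11 − 1 = 10.
φ(37) = 37 − 1 = 36.
Since φ is multiplicative, φ(2849) = 6 · 10 · 36 = 2160.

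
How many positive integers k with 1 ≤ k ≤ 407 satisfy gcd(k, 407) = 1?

360

407 = 11 * 37.
φ(11) = 11 − 1 = 10.
φ(37) = 37 − 1 = 36.
φ(407) = 10 × 36 = 360.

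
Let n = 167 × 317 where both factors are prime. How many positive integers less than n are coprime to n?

φ(pq) = (p−1)(q−1) = 166 · 316 = 52456.

52456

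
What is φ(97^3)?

903264

φ(97^3) = 97^2·(97−1) = 9409·96 = 903264.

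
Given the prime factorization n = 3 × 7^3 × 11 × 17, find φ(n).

φ(3) = 3 − 1 = 2.
φ(7^3) = 7^3 − 7^2 = 343 − 49 = 294.
φ(11) = 11 − 1 = 10.
φ(17) = 17 − 1 = 16.
φ(192423) = 2 × 294 × 10 × 16 = 94080.

94080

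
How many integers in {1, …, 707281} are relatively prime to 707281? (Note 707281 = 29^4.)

682892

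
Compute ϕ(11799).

7128

Factor 11799: 11799 = 3^3 · 19 · 23.
φ(3^3) = 3^2·(3−1) = 9·2 = 18.
φ(19) = 19 − 1 = 18.
φ(23) = 23 − 1 = 22.
φ(11799) = 18 × 18 × 22 = 7128.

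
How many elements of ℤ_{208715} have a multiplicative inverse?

Prime factorization: 208715 = 5 · 13**3 · 19.
φ(5) = 5 − 1 = 4.
φ(13^3) = 13^3 − 13^2 = 2197 − 169 = 2028.
φ(19) = 19 − 1 = 18.
Since φ is multiplicative, φ(208715) = 4 · 2028 · 18 = 146016.

146016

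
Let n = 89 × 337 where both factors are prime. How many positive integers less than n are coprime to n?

φ(pq) = (p−1)(q−1) = 88 · 336 = 29568.

29568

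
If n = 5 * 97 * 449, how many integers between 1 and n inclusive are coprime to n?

172032

φ(5) = 5 − 1 = 4.
φ(97) = 97 − 1 = 96.
φ(449) = 449 − 1 = 448.
φ(217765) = 4 × 96 × 448 = 172032.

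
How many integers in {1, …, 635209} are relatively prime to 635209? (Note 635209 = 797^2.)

634412

φ(635209) = 635209 · (1 − 1/797)
       = 635209 · 796/797 = 634412.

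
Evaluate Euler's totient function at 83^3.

φ(83^3) = 83^2·(83−1) = 6889·82 = 564898.

564898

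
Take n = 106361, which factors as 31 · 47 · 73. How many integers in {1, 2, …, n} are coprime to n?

99360

φ(106361) = 106361 · (1 − 1/31) · (1 − 1/47) · (1 − 1/73)
       = 106361 · 99360/106361 = 99360.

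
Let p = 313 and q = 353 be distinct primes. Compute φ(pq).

109824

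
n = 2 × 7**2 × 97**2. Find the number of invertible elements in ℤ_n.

φ(2) = 2 − 1 = 1.
φ(7^2) = 7^2 − 7^1 = 49 − 7 = 42.
φ(97^2) = 97^1·(97−1) = 97·96 = 9312.
Multiply: 1 · 42 · 9312 = 391104.

391104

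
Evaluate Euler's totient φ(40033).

31752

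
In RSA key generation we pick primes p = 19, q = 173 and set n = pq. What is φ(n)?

3096

φ(n) = (p − 1)(q − 1) = (19−1)(173−1) = 18·172 = 3096.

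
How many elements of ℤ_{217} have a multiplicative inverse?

Prime factorization: 217 = 7 * 31.
φ(7) = 7 − 1 = 6.
φ(31) = 31 − 1 = 30.
φ(217) = 6 × 30 = 180.

180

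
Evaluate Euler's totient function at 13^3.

2028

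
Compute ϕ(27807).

27807 = 3 · 13 · 23 · 31.
φ(3) = 3 − 1 = 2.
φ(13) = 13 − 1 = 12.
φ(23) = 23 − 1 = 22.
φ(31) = 31 − 1 = 30.
Multiply: 2 · 12 · 22 · 30 = 15840.

15840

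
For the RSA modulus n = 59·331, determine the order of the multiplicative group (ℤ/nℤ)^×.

φ(n) = (p − 1)(q − 1) = (59−1)(331−1) = 58·330 = 19140.

19140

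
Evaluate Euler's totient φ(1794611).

Factor 1794611: 1794611 = 7 · 13^2 · 37 · 41.
φ(1794611) = 1794611 · (1 − 1/7) · (1 − 1/13) · (1 − 1/37) · (1 − 1/41)
       = 1794611 · 103680/138047 = 1347840.

1347840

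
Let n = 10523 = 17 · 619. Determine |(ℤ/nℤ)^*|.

φ(17) = 17 − 1 = 16.
φ(619) = 619 − 1 = 618.
Multiply: 16 · 618 = 9888.

9888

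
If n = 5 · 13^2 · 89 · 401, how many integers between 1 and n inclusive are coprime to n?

φ(5) = 5 − 1 = 4.
φ(13^2) = 13^2 − 13^1 = 169 − 13 = 156.
φ(89) = 89 − 1 = 88.
φ(401) = 401 − 1 = 400.
Multiply: 4 · 156 · 88 · 400 = 21964800.

21964800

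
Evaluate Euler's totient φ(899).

Prime factorization: 899 = 29 × 31.
φ(899) = 899 · (1 − 1/29) · (1 − 1/31)
       = 899 · 840/899 = 840.

840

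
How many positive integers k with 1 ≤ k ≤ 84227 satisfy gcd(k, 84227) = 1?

First factor: 84227 = 11 × 13 × 19 × 31.
φ(84227) = 84227 · (1 − 1/11) · (1 − 1/13) · (1 − 1/19) · (1 − 1/31)
       = 84227 · 64800/84227 = 64800.

64800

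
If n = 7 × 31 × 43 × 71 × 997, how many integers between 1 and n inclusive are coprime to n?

527083200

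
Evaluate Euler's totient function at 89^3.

697048

φ(704969) = 704969 · (1 − 1/89)
       = 704969 · 88/89 = 697048.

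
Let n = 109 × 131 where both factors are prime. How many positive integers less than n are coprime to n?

φ(n) = (p − 1)(q − 1) = (109−1)(131−1) = 108·130 = 14040.

14040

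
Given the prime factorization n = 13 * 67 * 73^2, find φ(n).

φ(4641559) = 4641559 · (1 − 1/13) · (1 − 1/67) · (1 − 1/73)
       = 4641559 · 57024/63583 = 4162752.

4162752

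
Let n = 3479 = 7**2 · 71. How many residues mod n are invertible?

2940

φ(7^2) = 7^1·(7−1) = 7·6 = 42.
φ(71) = 71 − 1 = 70.
φ(3479) = 42 × 70 = 2940.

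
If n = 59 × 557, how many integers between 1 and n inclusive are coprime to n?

φ(59) = 59 − 1 = 58.
φ(557) = 557 − 1 = 556.
Multiply: 58 · 556 = 32248.

32248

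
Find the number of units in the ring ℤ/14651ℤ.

14651 = 7^2 × 13 × 23.
φ(14651) = 14651 · (1 − 1/7) · (1 − 1/13) · (1 − 1/23)
       = 14651 · 1584/2093 = 11088.

11088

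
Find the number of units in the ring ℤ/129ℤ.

Prime factorization: 129 = 3 × 43.
φ(3) = 3 − 1 = 2.
φ(43) = 43 − 1 = 42.
Multiply: 2 · 42 = 84.

84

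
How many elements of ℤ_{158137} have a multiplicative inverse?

Prime factorization: 158137 = 7 · 19 · 29 · 41.
φ(158137) = 158137 · (1 − 1/7) · (1 − 1/19) · (1 − 1/29) · (1 − 1/41)
       = 158137 · 120960/158137 = 120960.

120960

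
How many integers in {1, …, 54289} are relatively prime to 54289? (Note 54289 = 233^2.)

54056

φ(233^2) = 233^2 − 233^1 = 54289 − 233 = 54056.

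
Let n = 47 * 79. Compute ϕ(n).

φ(3713) = 3713 · (1 − 1/47) · (1 − 1/79)
       = 3713 · 3588/3713 = 3588.

3588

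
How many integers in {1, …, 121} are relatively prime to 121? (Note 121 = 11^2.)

110

φ(11^2) = 11^1·(11−1) = 11·10 = 110.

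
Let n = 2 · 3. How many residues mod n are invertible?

2

φ(2) = 2 − 1 = 1.
φ(3) = 3 − 1 = 2.
Since φ is multiplicative, φ(6) = 1 · 2 = 2.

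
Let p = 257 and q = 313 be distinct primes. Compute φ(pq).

79872

φ(257) = 257 − 1 = 256.
φ(313) = 313 − 1 = 312.
Multiply: 256 · 312 = 79872.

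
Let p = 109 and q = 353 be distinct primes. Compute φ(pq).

38016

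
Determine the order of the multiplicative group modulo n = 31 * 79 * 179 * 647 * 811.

φ(31) = 31 − 1 = 30.
φ(79) = 79 − 1 = 78.
φ(179) = 179 − 1 = 178.
φ(647) = 647 − 1 = 646.
φ(811) = 811 − 1 = 810.
Multiply: 30 · 78 · 178 · 646 · 810 = 217948255200.

217948255200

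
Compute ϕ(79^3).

φ(493039) = 493039 · (1 − 1/79)
       = 493039 · 78/79 = 486798.

486798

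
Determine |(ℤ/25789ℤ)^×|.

23040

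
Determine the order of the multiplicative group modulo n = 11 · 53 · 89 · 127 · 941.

5419814400

φ(6200859709) = 6200859709 · (1 − 1/11) · (1 − 1/53) · (1 − 1/89) · (1 − 1/127) · (1 − 1/941)
       = 6200859709 · 5419814400/6200859709 = 5419814400.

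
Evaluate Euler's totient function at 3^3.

18

φ(3^3) = 3^3 − 3^2 = 27 − 9 = 18.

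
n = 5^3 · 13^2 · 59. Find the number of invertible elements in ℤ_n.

φ(1246375) = 1246375 · (1 − 1/5) · (1 − 1/13) · (1 − 1/59)
       = 1246375 · 2784/3835 = 904800.

904800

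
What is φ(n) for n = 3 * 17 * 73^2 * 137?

22874112

φ(3) = 3 − 1 = 2.
φ(17) = 17 − 1 = 16.
φ(73^2) = 73^2 − 73^1 = 5329 − 73 = 5256.
φ(137) = 137 − 1 = 136.
Since φ is multiplicative, φ(37233723) = 2 · 16 · 5256 · 136 = 22874112.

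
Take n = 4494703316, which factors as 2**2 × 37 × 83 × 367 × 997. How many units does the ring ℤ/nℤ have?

φ(2^2) = 2^2 − 2^1 = 4 − 2 = 2.
φ(37) = 37 − 1 = 36.
φ(83) = 83 − 1 = 82.
φ(367) = 367 − 1 = 366.
φ(997) = 997 − 1 = 996.
Multiply: 2 · 36 · 82 · 366 · 996 = 2152220544.

2152220544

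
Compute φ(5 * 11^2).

440

φ(5) = 5 − 1 = 4.
φ(11^2) = 11^1·(11−1) = 11·10 = 110.
φ(605) = 4 × 110 = 440.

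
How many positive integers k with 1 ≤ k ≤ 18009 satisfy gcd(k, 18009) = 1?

11088

Factor 18009: 18009 = 3**3 * 23 * 29.
φ(18009) = 18009 · (1 − 1/3) · (1 − 1/23) · (1 − 1/29)
       = 18009 · 1232/2001 = 11088.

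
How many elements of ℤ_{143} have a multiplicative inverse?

120

Prime factorization: 143 = 11 × 13.
φ(143) = 143 · (1 − 1/11) · (1 − 1/13)
       = 143 · 120/143 = 120.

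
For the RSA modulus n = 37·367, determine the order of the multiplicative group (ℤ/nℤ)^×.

For distinct primes, φ(pq) = (p−1)(q−1) = 36 × 366 = 13176.

13176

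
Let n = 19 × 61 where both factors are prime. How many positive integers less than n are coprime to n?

φ(pq) = (p−1)(q−1) = 18 · 60 = 1080.

1080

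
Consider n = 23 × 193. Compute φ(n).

φ(4439) = 4439 · (1 − 1/23) · (1 − 1/193)
       = 4439 · 4224/4439 = 4224.

4224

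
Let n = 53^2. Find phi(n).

2756

φ(53^2) = 53^1·(53−1) = 53·52 = 2756.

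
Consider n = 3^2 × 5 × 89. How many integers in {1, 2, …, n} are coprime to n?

2112

φ(4005) = 4005 · (1 − 1/3) · (1 − 1/5) · (1 − 1/89)
       = 4005 · 704/1335 = 2112.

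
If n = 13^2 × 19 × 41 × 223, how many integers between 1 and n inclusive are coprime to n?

24935040

φ(13^2) = 13^2 − 13^1 = 169 − 13 = 156.
φ(19) = 19 − 1 = 18.
φ(41) = 41 − 1 = 40.
φ(223) = 223 − 1 = 222.
Since φ is multiplicative, φ(29358173) = 156 · 18 · 40 · 222 = 24935040.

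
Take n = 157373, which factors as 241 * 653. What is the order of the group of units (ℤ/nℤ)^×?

156480

φ(241) = 241 − 1 = 240.
φ(653) = 653 − 1 = 652.
φ(157373) = 240 × 652 = 156480.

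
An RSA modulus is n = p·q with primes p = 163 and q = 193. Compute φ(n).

31104

φ(31459) = 31459 · (1 − 1/163) · (1 − 1/193)
       = 31459 · 31104/31459 = 31104.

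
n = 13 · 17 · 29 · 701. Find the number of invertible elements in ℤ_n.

3763200

φ(13) = 13 − 1 = 12.
φ(17) = 17 − 1 = 16.
φ(29) = 29 − 1 = 28.
φ(701) = 701 − 1 = 700.
Since φ is multiplicative, φ(4492709) = 12 · 16 · 28 · 700 = 3763200.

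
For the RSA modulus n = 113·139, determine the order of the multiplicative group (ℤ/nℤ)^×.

15456

φ(n) = (p − 1)(q − 1) = (113−1)(139−1) = 112·138 = 15456.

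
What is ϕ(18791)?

Factor 18791: 18791 = 19 · 23 · 43.
φ(19) = 19 − 1 = 18.
φ(23) = 23 − 1 = 22.
φ(43) = 43 − 1 = 42.
φ(18791) = 18 × 22 × 42 = 16632.

16632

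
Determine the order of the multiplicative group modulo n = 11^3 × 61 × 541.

39204000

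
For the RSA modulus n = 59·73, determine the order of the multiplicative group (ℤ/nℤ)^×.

4176

φ(4307) = 4307 · (1 − 1/59) · (1 − 1/73)
       = 4307 · 4176/4307 = 4176.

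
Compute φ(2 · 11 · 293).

2920

φ(6446) = 6446 · (1 − 1/2) · (1 − 1/11) · (1 − 1/293)
       = 6446 · 2920/6446 = 2920.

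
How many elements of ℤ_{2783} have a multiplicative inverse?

2783 = 11**2 · 23.
φ(2783) = 2783 · (1 − 1/11) · (1 − 1/23)
       = 2783 · 220/253 = 2420.

2420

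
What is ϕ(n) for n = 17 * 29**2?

12992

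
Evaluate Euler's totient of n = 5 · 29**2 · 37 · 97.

11225088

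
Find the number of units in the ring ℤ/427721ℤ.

345744

Factor 427721: 427721 = 7^3 × 29 × 43.
φ(427721) = 427721 · (1 − 1/7) · (1 − 1/29) · (1 − 1/43)
       = 427721 · 7056/8729 = 345744.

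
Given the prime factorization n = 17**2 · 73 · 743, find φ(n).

14531328

φ(17^2) = 17^1·(17−1) = 17·16 = 272.
φ(73) = 73 − 1 = 72.
φ(743) = 743 − 1 = 742.
Multiply: 272 · 72 · 742 = 14531328.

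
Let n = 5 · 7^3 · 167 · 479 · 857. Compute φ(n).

φ(5) = 5 − 1 = 4.
φ(7^3) = 7^2·(7−1) = 49·6 = 294.
φ(167) = 167 − 1 = 166.
φ(479) = 479 − 1 = 478.
φ(857) = 857 − 1 = 856.
Since φ is multiplicative, φ(117570111715) = 4 · 294 · 166 · 478 · 856 = 79876140288.

79876140288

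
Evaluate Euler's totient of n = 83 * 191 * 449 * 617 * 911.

3912619110400

φ(83) = 83 − 1 = 82.
φ(191) = 191 − 1 = 190.
φ(449) = 449 − 1 = 448.
φ(617) = 617 − 1 = 616.
φ(911) = 911 − 1 = 910.
Since φ is multiplicative, φ(4000933579739) = 82 · 190 · 448 · 616 · 910 = 3912619110400.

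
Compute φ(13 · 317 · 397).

1501632

φ(13) = 13 − 1 = 12.
φ(317) = 317 − 1 = 316.
φ(397) = 397 − 1 = 396.
Multiply: 12 · 316 · 396 = 1501632.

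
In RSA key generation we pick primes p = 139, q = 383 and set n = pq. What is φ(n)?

52716

φ(53237) = 53237 · (1 − 1/139) · (1 − 1/383)
       = 53237 · 52716/53237 = 52716.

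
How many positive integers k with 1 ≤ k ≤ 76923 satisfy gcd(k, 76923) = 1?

38880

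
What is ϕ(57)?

First factor: 57 = 3 · 19.
φ(3) = 3 − 1 = 2.
φ(19) = 19 − 1 = 18.
φ(57) = 2 × 18 = 36.

36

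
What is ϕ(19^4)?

123462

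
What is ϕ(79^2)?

φ(6241) = 6241 · (1 − 1/79)
       = 6241 · 78/79 = 6162.

6162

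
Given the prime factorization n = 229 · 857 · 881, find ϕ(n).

171747840

φ(229) = 229 − 1 = 228.
φ(857) = 857 − 1 = 856.
φ(881) = 881 − 1 = 880.
Since φ is multiplicative, φ(172898893) = 228 · 856 · 880 = 171747840.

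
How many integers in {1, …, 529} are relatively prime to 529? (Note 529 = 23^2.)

φ(529) = 529 · (1 − 1/23)
       = 529 · 22/23 = 506.

506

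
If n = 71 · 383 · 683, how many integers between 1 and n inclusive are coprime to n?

18236680

φ(71) = 71 − 1 = 70.
φ(383) = 383 − 1 = 382.
φ(683) = 683 − 1 = 682.
Since φ is multiplicative, φ(18572819) = 70 · 382 · 682 = 18236680.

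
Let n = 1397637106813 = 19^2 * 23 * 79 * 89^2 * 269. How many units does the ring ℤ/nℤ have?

φ(19^2) = 19^1·(19−1) = 19·18 = 342.
φ(23) = 23 − 1 = 22.
φ(79) = 79 − 1 = 78.
φ(89^2) = 89^2 − 89^1 = 7921 − 89 = 7832.
φ(269) = 269 − 1 = 268.
φ(1397637106813) = 342 × 22 × 78 × 7832 × 268 = 1231830243072.

1231830243072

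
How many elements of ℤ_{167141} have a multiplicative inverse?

144144

First factor: 167141 = 13^2 · 23 · 43.
φ(13^2) = 13^1·(13−1) = 13·12 = 156.
φ(23) = 23 − 1 = 22.
φ(43) = 43 − 1 = 42.
φ(167141) = 156 × 22 × 42 = 144144.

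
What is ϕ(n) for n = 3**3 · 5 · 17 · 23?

φ(52785) = 52785 · (1 − 1/3) · (1 − 1/5) · (1 − 1/17) · (1 − 1/23)
       = 52785 · 2816/5865 = 25344.

25344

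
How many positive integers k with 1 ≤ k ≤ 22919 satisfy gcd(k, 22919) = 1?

20160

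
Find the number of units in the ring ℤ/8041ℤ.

8041 = 11 × 17 × 43.
φ(8041) = 8041 · (1 − 1/11) · (1 − 1/17) · (1 − 1/43)
       = 8041 · 6720/8041 = 6720.

6720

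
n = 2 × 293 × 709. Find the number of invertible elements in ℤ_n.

φ(2) = 2 − 1 = 1.
φ(293) = 293 − 1 = 292.
φ(709) = 709 − 1 = 708.
Multiply: 1 · 292 · 708 = 206736.

206736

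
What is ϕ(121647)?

73920

Prime factorization: 121647 = 3 * 23 * 41 * 43.
φ(121647) = 121647 · (1 − 1/3) · (1 − 1/23) · (1 − 1/41) · (1 − 1/43)
       = 121647 · 73920/121647 = 73920.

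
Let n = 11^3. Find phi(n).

1210

φ(11^3) = 11^2·(11−1) = 121·10 = 1210.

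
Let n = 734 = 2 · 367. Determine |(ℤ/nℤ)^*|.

φ(734) = 734 · (1 − 1/2) · (1 − 1/367)
       = 734 · 366/734 = 366.

366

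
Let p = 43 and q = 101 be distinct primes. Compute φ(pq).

φ(4343) = 4343 · (1 − 1/43) · (1 − 1/101)
       = 4343 · 4200/4343 = 4200.

4200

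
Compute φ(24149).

24149 = 19 · 31 · 41.
φ(24149) = 24149 · (1 − 1/19) · (1 − 1/31) · (1 − 1/41)
       = 24149 · 21600/24149 = 21600.

21600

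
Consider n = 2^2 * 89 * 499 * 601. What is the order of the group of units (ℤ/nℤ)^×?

52588800

φ(2^2) = 2^1·(2−1) = 2·1 = 2.
φ(89) = 89 − 1 = 88.
φ(499) = 499 − 1 = 498.
φ(601) = 601 − 1 = 600.
Since φ is multiplicative, φ(106764044) = 2 · 88 · 498 · 600 = 52588800.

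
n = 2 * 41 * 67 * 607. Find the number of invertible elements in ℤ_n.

φ(3334858) = 3334858 · (1 − 1/2) · (1 − 1/41) · (1 − 1/67) · (1 − 1/607)
       = 3334858 · 1599840/3334858 = 1599840.

1599840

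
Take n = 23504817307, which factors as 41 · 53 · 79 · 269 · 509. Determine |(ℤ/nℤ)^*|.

φ(41) = 41 − 1 = 40.
φ(53) = 53 − 1 = 52.
φ(79) = 79 − 1 = 78.
φ(269) = 269 − 1 = 268.
φ(509) = 509 − 1 = 508.
Multiply: 40 · 52 · 78 · 268 · 508 = 22088002560.

22088002560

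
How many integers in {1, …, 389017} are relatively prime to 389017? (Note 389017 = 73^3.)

383688

φ(389017) = 389017 · (1 − 1/73)
       = 389017 · 72/73 = 383688.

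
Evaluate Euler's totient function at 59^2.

3422

φ(3481) = 3481 · (1 − 1/59)
       = 3481 · 58/59 = 3422.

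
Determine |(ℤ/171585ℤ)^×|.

171585 = 3^3 · 5 · 31 · 41.
φ(3^3) = 3^2·(3−1) = 9·2 = 18.
φ(5) = 5 − 1 = 4.
φ(31) = 31 − 1 = 30.
φ(41) = 41 − 1 = 40.
φ(171585) = 18 × 4 × 30 × 40 = 86400.

86400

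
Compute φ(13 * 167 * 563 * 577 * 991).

φ(698904257311) = 698904257311 · (1 − 1/13) · (1 − 1/167) · (1 − 1/563) · (1 − 1/577) · (1 − 1/991)
       = 698904257311 · 638385960960/698904257311 = 638385960960.

638385960960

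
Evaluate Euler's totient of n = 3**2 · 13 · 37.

φ(3^2) = 3^1·(3−1) = 3·2 = 6.
φ(13) = 13 − 1 = 12.
φ(37) = 37 − 1 = 36.
φ(4329) = 6 × 12 × 36 = 2592.

2592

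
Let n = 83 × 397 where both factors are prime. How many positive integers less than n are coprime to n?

φ(32951) = 32951 · (1 − 1/83) · (1 − 1/397)
       = 32951 · 32472/32951 = 32472.

32472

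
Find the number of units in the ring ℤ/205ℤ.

160

Factor 205: 205 = 5 · 41.
φ(5) = 5 − 1 = 4.
φ(41) = 41 − 1 = 40.
φ(205) = 4 × 40 = 160.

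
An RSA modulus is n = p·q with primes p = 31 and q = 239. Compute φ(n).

7140

φ(n) = (p − 1)(q − 1) = (31−1)(239−1) = 30·238 = 7140.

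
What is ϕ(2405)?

1728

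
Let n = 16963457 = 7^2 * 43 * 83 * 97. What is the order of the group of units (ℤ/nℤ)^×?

13886208

φ(16963457) = 16963457 · (1 − 1/7) · (1 − 1/43) · (1 − 1/83) · (1 − 1/97)
       = 16963457 · 1983744/2423351 = 13886208.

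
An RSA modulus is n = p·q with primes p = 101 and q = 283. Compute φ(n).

28200

φ(28583) = 28583 · (1 − 1/101) · (1 − 1/283)
       = 28583 · 28200/28583 = 28200.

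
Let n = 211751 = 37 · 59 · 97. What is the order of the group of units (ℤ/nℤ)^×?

200448

φ(211751) = 211751 · (1 − 1/37) · (1 − 1/59) · (1 − 1/97)
       = 211751 · 200448/211751 = 200448.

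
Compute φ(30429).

16632

First factor: 30429 = 3^3 · 7^2 · 23.
φ(3^3) = 3^2·(3−1) = 9·2 = 18.
φ(7^2) = 7^1·(7−1) = 7·6 = 42.
φ(23) = 23 − 1 = 22.
Multiply: 18 · 42 · 22 = 16632.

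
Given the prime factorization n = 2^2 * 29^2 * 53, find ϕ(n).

φ(2^2) = 2^2 − 2^1 = 4 − 2 = 2.
φ(29^2) = 29^1·(29−1) = 29·28 = 812.
φ(53) = 53 − 1 = 52.
φ(178292) = 2 × 812 × 52 = 84448.

84448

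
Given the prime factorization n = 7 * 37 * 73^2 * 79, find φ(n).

88553088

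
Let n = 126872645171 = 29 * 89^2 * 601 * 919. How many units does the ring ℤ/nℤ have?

120788236800

φ(29) = 29 − 1 = 28.
φ(89^2) = 89^1·(89−1) = 89·88 = 7832.
φ(601) = 601 − 1 = 600.
φ(919) = 919 − 1 = 918.
Since φ is multiplicative, φ(126872645171) = 28 · 7832 · 600 · 918 = 120788236800.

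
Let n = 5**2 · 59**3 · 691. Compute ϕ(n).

φ(3547922225) = 3547922225 · (1 − 1/5) · (1 − 1/59) · (1 − 1/691)
       = 3547922225 · 160080/203845 = 2786192400.

2786192400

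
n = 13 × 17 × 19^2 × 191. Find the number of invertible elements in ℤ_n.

12476160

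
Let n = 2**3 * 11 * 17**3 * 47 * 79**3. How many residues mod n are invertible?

φ(10018635310552) = 10018635310552 · (1 − 1/2) · (1 − 1/11) · (1 − 1/17) · (1 − 1/47) · (1 − 1/79)
       = 10018635310552 · 574080/1388662 = 4141755271680.

4141755271680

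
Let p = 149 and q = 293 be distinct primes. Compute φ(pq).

φ(149) = 149 − 1 = 148.
φ(293) = 293 − 1 = 292.
Multiply: 148 · 292 = 43216.

43216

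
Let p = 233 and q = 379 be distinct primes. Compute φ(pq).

φ(88307) = 88307 · (1 − 1/233) · (1 − 1/379)
       = 88307 · 87696/88307 = 87696.

87696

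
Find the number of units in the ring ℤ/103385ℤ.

103385 = 5 × 23 × 29 × 31.
φ(103385) = 103385 · (1 − 1/5) · (1 − 1/23) · (1 − 1/29) · (1 − 1/31)
       = 103385 · 73920/103385 = 73920.

73920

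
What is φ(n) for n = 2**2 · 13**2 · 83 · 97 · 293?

φ(2^2) = 2^1·(2−1) = 2·1 = 2.
φ(13^2) = 13^2 − 13^1 = 169 − 13 = 156.
φ(83) = 83 − 1 = 82.
φ(97) = 97 − 1 = 96.
φ(293) = 293 − 1 = 292.
Since φ is multiplicative, φ(1594645468) = 2 · 156 · 82 · 96 · 292 = 717170688.

717170688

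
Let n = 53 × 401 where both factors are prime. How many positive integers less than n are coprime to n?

For distinct primes, φ(pq) = (p−1)(q−1) = 52 × 400 = 20800.

20800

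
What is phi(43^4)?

φ(43^4) = 43^3·(43−1) = 79507·42 = 3339294.

3339294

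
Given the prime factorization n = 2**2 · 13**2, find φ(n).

φ(2^2) = 2^1·(2−1) = 2·1 = 2.
φ(13^2) = 13^1·(13−1) = 13·12 = 156.
Multiply: 2 · 156 = 312.

312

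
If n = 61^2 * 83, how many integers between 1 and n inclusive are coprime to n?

300120

φ(308843) = 308843 · (1 − 1/61) · (1 − 1/83)
       = 308843 · 4920/5063 = 300120.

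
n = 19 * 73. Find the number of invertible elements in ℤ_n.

φ(1387) = 1387 · (1 − 1/19) · (1 − 1/73)
       = 1387 · 1296/1387 = 1296.

1296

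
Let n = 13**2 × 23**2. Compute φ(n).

φ(89401) = 89401 · (1 − 1/13) · (1 − 1/23)
       = 89401 · 264/299 = 78936.

78936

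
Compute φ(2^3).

4

φ(8) = 8 · (1 − 1/2)
       = 8 · 1/2 = 4.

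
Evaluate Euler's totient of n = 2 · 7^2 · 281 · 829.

φ(2) = 2 − 1 = 1.
φ(7^2) = 7^1·(7−1) = 7·6 = 42.
φ(281) = 281 − 1 = 280.
φ(829) = 829 − 1 = 828.
Multiply: 1 · 42 · 280 · 828 = 9737280.

9737280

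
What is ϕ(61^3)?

φ(226981) = 226981 · (1 − 1/61)
       = 226981 · 60/61 = 223260.

223260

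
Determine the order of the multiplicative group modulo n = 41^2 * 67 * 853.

φ(96070831) = 96070831 · (1 − 1/41) · (1 − 1/67) · (1 − 1/853)
       = 96070831 · 2249280/2343191 = 92220480.

92220480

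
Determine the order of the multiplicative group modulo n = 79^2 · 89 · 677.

366565056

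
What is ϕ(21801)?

13104

Prime factorization: 21801 = 3 × 13^2 × 43.
φ(3) = 3 − 1 = 2.
φ(13^2) = 13^1·(13−1) = 13·12 = 156.
φ(43) = 43 − 1 = 42.
Since φ is multiplicative, φ(21801) = 2 · 156 · 42 = 13104.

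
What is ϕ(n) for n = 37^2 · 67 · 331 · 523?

15143721120

φ(15878443699) = 15878443699 · (1 − 1/37) · (1 − 1/67) · (1 − 1/331) · (1 − 1/523)
       = 15878443699 · 409289760/429147127 = 15143721120.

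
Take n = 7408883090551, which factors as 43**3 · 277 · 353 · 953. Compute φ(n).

7182487775232

φ(43^3) = 43^2·(43−1) = 1849·42 = 77658.
φ(277) = 277 − 1 = 276.
φ(353) = 353 − 1 = 352.
φ(953) = 953 − 1 = 952.
Since φ is multiplicative, φ(7408883090551) = 77658 · 276 · 352 · 952 = 7182487775232.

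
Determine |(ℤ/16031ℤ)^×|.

14080

Factor 16031: 16031 = 17 · 23 · 41.
φ(17) = 17 − 1 = 16.
φ(23) = 23 − 1 = 22.
φ(41) = 41 − 1 = 40.
Multiply: 16 · 22 · 40 = 14080.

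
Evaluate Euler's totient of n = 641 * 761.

486400

φ(641) = 641 − 1 = 640.
φ(761) = 761 − 1 = 760.
φ(487801) = 640 × 760 = 486400.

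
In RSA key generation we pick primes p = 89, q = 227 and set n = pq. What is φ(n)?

19888

For distinct primes, φ(pq) = (p−1)(q−1) = 88 × 226 = 19888.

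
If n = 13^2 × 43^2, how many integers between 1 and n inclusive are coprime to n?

281736

φ(13^2) = 13^1·(13−1) = 13·12 = 156.
φ(43^2) = 43^2 − 43^1 = 1849 − 43 = 1806.
Multiply: 156 · 1806 = 281736.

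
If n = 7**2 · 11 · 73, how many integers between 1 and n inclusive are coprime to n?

φ(39347) = 39347 · (1 − 1/7) · (1 − 1/11) · (1 − 1/73)
       = 39347 · 4320/5621 = 30240.

30240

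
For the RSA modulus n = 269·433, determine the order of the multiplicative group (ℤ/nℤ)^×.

φ(116477) = 116477 · (1 − 1/269) · (1 − 1/433)
       = 116477 · 115776/116477 = 115776.

115776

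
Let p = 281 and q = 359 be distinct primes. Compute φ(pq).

For distinct primes, φ(pq) = (p−1)(q−1) = 280 × 358 = 100240.

100240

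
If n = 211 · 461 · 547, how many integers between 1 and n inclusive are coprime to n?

φ(211) = 211 − 1 = 210.
φ(461) = 461 − 1 = 460.
φ(547) = 547 − 1 = 546.
Multiply: 210 · 460 · 546 = 52743600.

52743600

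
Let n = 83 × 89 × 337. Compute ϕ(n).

φ(83) = 83 − 1 = 82.
φ(89) = 89 − 1 = 88.
φ(337) = 337 − 1 = 336.
φ(2489419) = 82 × 88 × 336 = 2424576.

2424576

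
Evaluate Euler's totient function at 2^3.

4

φ(8) = 8 · (1 − 1/2)
       = 8 · 1/2 = 4.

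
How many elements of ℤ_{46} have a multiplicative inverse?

First factor: 46 = 2 · 23.
φ(46) = 46 · (1 − 1/2) · (1 − 1/23)
       = 46 · 22/46 = 22.

22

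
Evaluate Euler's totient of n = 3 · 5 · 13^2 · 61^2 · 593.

φ(3) = 3 − 1 = 2.
φ(5) = 5 − 1 = 4.
φ(13^2) = 13^2 − 13^1 = 169 − 13 = 156.
φ(61^2) = 61^2 − 61^1 = 3721 − 61 = 3660.
φ(593) = 593 − 1 = 592.
φ(5593611855) = 2 × 4 × 156 × 3660 × 592 = 2704066560.

2704066560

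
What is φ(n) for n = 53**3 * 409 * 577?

φ(35133929861) = 35133929861 · (1 − 1/53) · (1 − 1/409) · (1 − 1/577)
       = 35133929861 · 12220416/12507629 = 34327148544.

34327148544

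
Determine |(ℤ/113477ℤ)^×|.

84672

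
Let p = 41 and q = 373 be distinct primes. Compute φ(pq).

14880

φ(pq) = (p−1)(q−1) = 40 · 372 = 14880.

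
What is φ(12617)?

10800

12617 = 11 · 31 · 37.
φ(11) = 11 − 1 = 10.
φ(31) = 31 − 1 = 30.
φ(37) = 37 − 1 = 36.
φ(12617) = 10 × 30 × 36 = 10800.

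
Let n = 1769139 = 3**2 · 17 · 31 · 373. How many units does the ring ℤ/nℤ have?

1071360

φ(1769139) = 1769139 · (1 − 1/3) · (1 − 1/17) · (1 − 1/31) · (1 − 1/373)
       = 1769139 · 357120/589713 = 1071360.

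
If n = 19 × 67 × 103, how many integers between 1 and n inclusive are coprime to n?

φ(131119) = 131119 · (1 − 1/19) · (1 − 1/67) · (1 − 1/103)
       = 131119 · 121176/131119 = 121176.

121176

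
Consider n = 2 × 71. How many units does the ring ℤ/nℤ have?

φ(2) = 2 − 1 = 1.
φ(71) = 71 − 1 = 70.
Multiply: 1 · 70 = 70.

70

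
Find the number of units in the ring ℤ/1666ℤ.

672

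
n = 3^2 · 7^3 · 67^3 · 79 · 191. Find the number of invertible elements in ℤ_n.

φ(3^2) = 3^2 − 3^1 = 9 − 3 = 6.
φ(7^3) = 7^2·(7−1) = 49·6 = 294.
φ(67^3) = 67^3 − 67^2 = 300763 − 4489 = 296274.
φ(79) = 79 − 1 = 78.
φ(191) = 191 − 1 = 190.
Multiply: 6 · 294 · 296274 · 78 · 190 = 7745337119520.

7745337119520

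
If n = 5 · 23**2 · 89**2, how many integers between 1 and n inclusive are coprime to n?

φ(20951045) = 20951045 · (1 − 1/5) · (1 − 1/23) · (1 − 1/89)
       = 20951045 · 7744/10235 = 15851968.

15851968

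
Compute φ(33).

First factor: 33 = 3 * 11.
φ(3) = 3 − 1 = 2.
φ(11) = 11 − 1 = 10.
Multiply: 2 · 10 = 20.

20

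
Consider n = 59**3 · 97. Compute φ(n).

φ(19921763) = 19921763 · (1 − 1/59) · (1 − 1/97)
       = 19921763 · 5568/5723 = 19382208.

19382208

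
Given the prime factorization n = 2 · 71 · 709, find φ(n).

49560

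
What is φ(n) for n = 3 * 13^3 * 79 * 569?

φ(296272041) = 296272041 · (1 − 1/3) · (1 − 1/13) · (1 − 1/79) · (1 − 1/569)
       = 296272041 · 1063296/1753089 = 179697024.

179697024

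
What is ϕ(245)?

Factor 245: 245 = 5 * 7^2.
φ(245) = 245 · (1 − 1/5) · (1 − 1/7)
       = 245 · 24/35 = 168.

168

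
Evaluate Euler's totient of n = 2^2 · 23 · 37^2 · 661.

φ(83251628) = 83251628 · (1 − 1/2) · (1 − 1/23) · (1 − 1/37) · (1 − 1/661)
       = 83251628 · 522720/1125022 = 38681280.

38681280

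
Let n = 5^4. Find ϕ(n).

500

φ(625) = 625 · (1 − 1/5)
       = 625 · 4/5 = 500.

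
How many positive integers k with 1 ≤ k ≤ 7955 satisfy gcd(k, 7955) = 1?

Factor 7955: 7955 = 5 · 37 · 43.
φ(5) = 5 − 1 = 4.
φ(37) = 37 − 1 = 36.
φ(43) = 43 − 1 = 42.
Since φ is multiplicative, φ(7955) = 4 · 36 · 42 = 6048.

6048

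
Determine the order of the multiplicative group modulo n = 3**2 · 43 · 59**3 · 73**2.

φ(423557835417) = 423557835417 · (1 − 1/3) · (1 − 1/43) · (1 − 1/59) · (1 − 1/73)
       = 423557835417 · 350784/555603 = 267416323776.

267416323776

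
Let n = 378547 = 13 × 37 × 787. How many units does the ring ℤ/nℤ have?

339552

φ(13) = 13 − 1 = 12.
φ(37) = 37 − 1 = 36.
φ(787) = 787 − 1 = 786.
Multiply: 12 · 36 · 786 = 339552.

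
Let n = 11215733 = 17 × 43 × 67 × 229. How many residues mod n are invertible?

10112256

φ(11215733) = 11215733 · (1 − 1/17) · (1 − 1/43) · (1 − 1/67) · (1 − 1/229)
       = 11215733 · 10112256/11215733 = 10112256.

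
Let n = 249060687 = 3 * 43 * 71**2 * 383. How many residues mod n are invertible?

159477360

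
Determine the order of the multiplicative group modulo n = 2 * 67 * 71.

φ(9514) = 9514 · (1 − 1/2) · (1 − 1/67) · (1 − 1/71)
       = 9514 · 4620/9514 = 4620.

4620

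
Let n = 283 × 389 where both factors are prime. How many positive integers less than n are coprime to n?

For distinct primes, φ(pq) = (p−1)(q−1) = 282 × 388 = 109416.

109416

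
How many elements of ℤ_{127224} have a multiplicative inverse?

38880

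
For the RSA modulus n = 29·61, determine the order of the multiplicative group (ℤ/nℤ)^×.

1680

φ(29) = 29 − 1 = 28.
φ(61) = 61 − 1 = 60.
Multiply: 28 · 60 = 1680.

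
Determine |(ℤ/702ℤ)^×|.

216

First factor: 702 = 2 · 3**3 · 13.
φ(702) = 702 · (1 − 1/2) · (1 − 1/3) · (1 − 1/13)
       = 702 · 24/78 = 216.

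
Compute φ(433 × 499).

φ(433) = 433 − 1 = 432.
φ(499) = 499 − 1 = 498.
Since φ is multiplicative, φ(216067) = 432 · 498 = 215136.

215136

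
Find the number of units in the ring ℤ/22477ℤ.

16848

22477 = 7 · 13^2 · 19.
φ(7) = 7 − 1 = 6.
φ(13^2) = 13^1·(13−1) = 13·12 = 156.
φ(19) = 19 − 1 = 18.
Multiply: 6 · 156 · 18 = 16848.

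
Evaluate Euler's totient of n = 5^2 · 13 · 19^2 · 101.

8208000

φ(11849825) = 11849825 · (1 − 1/5) · (1 − 1/13) · (1 − 1/19) · (1 − 1/101)
       = 11849825 · 86400/124735 = 8208000.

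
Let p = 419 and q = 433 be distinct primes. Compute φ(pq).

φ(181427) = 181427 · (1 − 1/419) · (1 − 1/433)
       = 181427 · 180576/181427 = 180576.

180576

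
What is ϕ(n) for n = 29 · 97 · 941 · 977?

2466078720

φ(2586151241) = 2586151241 · (1 − 1/29) · (1 − 1/97) · (1 − 1/941) · (1 − 1/977)
       = 2586151241 · 2466078720/2586151241 = 2466078720.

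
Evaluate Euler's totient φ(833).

672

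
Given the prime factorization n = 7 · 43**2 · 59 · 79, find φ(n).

φ(7) = 7 − 1 = 6.
φ(43^2) = 43^1·(43−1) = 43·42 = 1806.
φ(59) = 59 − 1 = 58.
φ(79) = 79 − 1 = 78.
Multiply: 6 · 1806 · 58 · 78 = 49022064.

49022064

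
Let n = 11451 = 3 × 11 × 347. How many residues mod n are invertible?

φ(3) = 3 − 1 = 2.
φ(11) = 11 − 1 = 10.
φ(347) = 347 − 1 = 346.
Since φ is multiplicative, φ(11451) = 2 · 10 · 346 = 6920.

6920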